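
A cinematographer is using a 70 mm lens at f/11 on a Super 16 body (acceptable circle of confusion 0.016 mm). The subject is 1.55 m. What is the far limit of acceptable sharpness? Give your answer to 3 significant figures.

1.64 m

Hyperfocal distance H = f²/(N·c) + f = 70²/(11 × 0.016) + 70 = 4900/0.176 + 70 ≈ 27910.9 mm ≈ 27.91 m.
Far limit Df = s·(H − f)/(H − s) = 1550 × (27910.9 − 70) / (27910.9 − 1550) = 1550 × 27840.9 / 26360.9 ≈ 1637.0 mm ≈ 1.64 m.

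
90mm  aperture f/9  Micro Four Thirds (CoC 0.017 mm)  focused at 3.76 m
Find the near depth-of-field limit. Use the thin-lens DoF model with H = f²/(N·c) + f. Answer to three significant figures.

3.52 m

Hyperfocal distance H = f²/(N·c) + f = 90²/(9 × 0.017) + 90 = 8100/0.153 + 90 ≈ 53031.2 mm ≈ 53.03 m.
Near limit Dn = s·(H − f)/(H + s − 2f) = 3760 × (53031.2 − 90) / (53031.2 + 3760 − 2 × 90) = 3760 × 52941.2 / 56611.2 ≈ 3516.2 mm ≈ 3.52 m.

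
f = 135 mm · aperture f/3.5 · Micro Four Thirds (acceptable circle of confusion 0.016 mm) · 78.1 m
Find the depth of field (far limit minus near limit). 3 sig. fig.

Hyperfocal distance H = f²/(N·c) + f = 135²/(3.5 × 0.016) + 135 = 18225/0.056 + 135 ≈ 325581.4 mm ≈ 325.6 m.
Near limit Dn = s·(H − f)/(H + s − 2f) = 78100 × (325581.4 − 135) / (325581.4 + 78100 − 2 × 135) = 78100 × 325446.4 / 403411.4 ≈ 63006 mm.
Far limit Df = s·(H − f)/(H − s) = 78100 × (325581.4 − 135) / (325581.4 − 78100) = 78100 × 325446.4 / 247481.4 ≈ 102704 mm.
Depth of field = Df − Dn = 102704 − 63006 ≈ 39698 mm ≈ 39.7 m.

39.7 m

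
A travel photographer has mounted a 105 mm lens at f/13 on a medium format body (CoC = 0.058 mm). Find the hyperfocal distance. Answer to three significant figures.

14.7 m

Hyperfocal distance H = f²/(N·c) + f = 105²/(13 × 0.058) + 105 = 11025/0.754 + 105 ≈ 14727.0 mm ≈ 14.7 m.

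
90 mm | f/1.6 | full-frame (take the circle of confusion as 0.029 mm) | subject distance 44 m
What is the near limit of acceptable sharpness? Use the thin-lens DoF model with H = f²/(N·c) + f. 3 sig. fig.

35.2 m

Hyperfocal distance H = f²/(N·c) + f = 90²/(1.6 × 0.029) + 90 = 8100/0.0464 + 90 ≈ 174659.0 mm ≈ 174.7 m.
Near limit Dn = s·(H − f)/(H + s − 2f) = 44000 × (174659.0 − 90) / (174659.0 + 44000 − 2 × 90) = 44000 × 174569.0 / 218479.0 ≈ 35157 mm ≈ 35.2 m.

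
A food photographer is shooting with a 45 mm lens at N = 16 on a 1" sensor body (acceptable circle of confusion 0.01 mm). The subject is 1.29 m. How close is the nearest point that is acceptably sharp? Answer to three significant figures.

Hyperfocal distance H = f²/(N·c) + f = 45²/(16 × 0.01) + 45 = 2025/0.16 + 45 ≈ 12701.2 mm ≈ 12.70 m.
Near limit Dn = s·(H − f)/(H + s − 2f) = 1290 × (12701.2 − 45) / (12701.2 + 1290 − 2 × 45) = 1290 × 12656.2 / 13901.2 ≈ 1174.5 mm ≈ 1.17 m.

1.17 m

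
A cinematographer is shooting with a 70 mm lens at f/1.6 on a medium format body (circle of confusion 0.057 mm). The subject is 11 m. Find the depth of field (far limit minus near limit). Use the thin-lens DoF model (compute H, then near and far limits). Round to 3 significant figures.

Hyperfocal distance H = f²/(N·c) + f = 70²/(1.6 × 0.057) + 70 = 4900/0.0912 + 70 ≈ 53798.1 mm ≈ 53.80 m.
Near limit Dn = s·(H − f)/(H + s − 2f) = 11000 × (53798.1 − 70) / (53798.1 + 11000 − 2 × 70) = 11000 × 53728.1 / 64658.1 ≈ 9140.5 mm.
Far limit Df = s·(H − f)/(H − s) = 11000 × (53798.1 − 70) / (53798.1 − 11000) = 11000 × 53728.1 / 42798.1 ≈ 13809.2 mm.
Depth of field = Df − Dn = 13809.2 − 9140.5 ≈ 4668.7 mm ≈ 4.67 m.

4.67 m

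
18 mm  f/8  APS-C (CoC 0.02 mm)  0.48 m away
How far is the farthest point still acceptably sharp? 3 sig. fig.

Hyperfocal distance H = f²/(N·c) + f = 18²/(8 × 0.02) + 18 = 324/0.16 + 18 ≈ 2043.0 mm ≈ 2.043 m.
Far limit Df = s·(H − f)/(H − s) = 480 × (2043.0 − 18) / (2043.0 − 480) = 480 × 2025.0 / 1563.0 ≈ 621.88 mm ≈ 0.622 m.

0.622 m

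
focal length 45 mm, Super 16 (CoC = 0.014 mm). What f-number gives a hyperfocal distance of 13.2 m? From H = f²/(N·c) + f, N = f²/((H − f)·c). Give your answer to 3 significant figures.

Rearrange H = f²/(N·c) + f for N: N = f² / ((H − f)·c).
N = 45² / ((13200 − 45) × 0.014) = 2025 / 184.2 ≈ 11.

f/11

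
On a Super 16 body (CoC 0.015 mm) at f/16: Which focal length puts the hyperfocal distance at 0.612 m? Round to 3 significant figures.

12.0 mm

From H = f²/(N·c) + f, with f ≪ H: f ≈ √(H·N·c) = √(612 × 16 × 0.015) = √146.88 ≈ 12.12 mm.
Exact: f² + N·c·f − N·c·H = 0 ⇒ f = (−N·c + √((N·c)² + 4·N·c·H))/2 = (−0.24 + √587.58)/2 ≈ 12.000 mm ≈ 12.0 mm.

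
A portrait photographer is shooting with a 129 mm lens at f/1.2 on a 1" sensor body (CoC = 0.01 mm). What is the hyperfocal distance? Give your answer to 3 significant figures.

1390 m

Hyperfocal distance H = f²/(N·c) + f = 129²/(1.2 × 0.01) + 129 = 16641/0.012 + 129 ≈ 1386879.0 mm ≈ 1390 m.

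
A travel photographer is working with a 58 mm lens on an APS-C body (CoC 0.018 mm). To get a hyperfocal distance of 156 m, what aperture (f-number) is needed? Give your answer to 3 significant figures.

Rearrange H = f²/(N·c) + f for N: N = f² / ((H − f)·c).
N = 58² / ((156000 − 58) × 0.018) = 3364 / 2807 ≈ 1.20.

f/1.20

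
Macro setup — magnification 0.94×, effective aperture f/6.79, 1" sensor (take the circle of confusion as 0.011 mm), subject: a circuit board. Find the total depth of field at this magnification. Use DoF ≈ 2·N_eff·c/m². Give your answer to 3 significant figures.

At magnification m, DoF ≈ 2·N_eff·c/m² = 2 × 6.79 × 0.011 / 0.94² = 0.1494 / 0.8836 ≈ 0.169 mm.

0.169 mm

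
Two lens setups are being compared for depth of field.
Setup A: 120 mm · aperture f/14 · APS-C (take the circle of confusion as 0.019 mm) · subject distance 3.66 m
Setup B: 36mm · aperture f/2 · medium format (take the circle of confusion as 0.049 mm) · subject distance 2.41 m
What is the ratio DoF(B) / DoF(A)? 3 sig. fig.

1.86

Setup A: H = 120²/(14×0.019) + 120 ≈ 54255.3 mm; DoF = Df − Dn = 3916.08 − 3435.36 ≈ 480.72 mm.
Setup B: H = 36²/(2×0.049) + 36 ≈ 13260.5 mm; DoF = Df − Dn = 2937.29 − 2043.21 ≈ 894.08 mm.
Ratio = 894.08 / 480.72 ≈ 1.86.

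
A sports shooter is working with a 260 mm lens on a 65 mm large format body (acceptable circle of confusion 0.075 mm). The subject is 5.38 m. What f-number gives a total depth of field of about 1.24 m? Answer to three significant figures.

f/20

Write h = H − f = f²/(N·c). The thin-lens limits are Dn = s·h/(h + (s−f)) and Df = s·h/(h − (s−f)), so DoF = Df − Dn = 2·s·(s−f)·h / (h² − (s−f)²).
That is a quadratic in h: DoF·h² − 2·s·(s−f)·h − DoF·(s−f)² = 0 ⇒ h = (s−f)·(s + √(s² + DoF²)) / DoF = 5120 × (5380 + √(5380² + 1240²)) / 1240 = 5120 × (5380 + 5521.05) / 1240 ≈ 45011 mm.
Then N = f²/(c·h) = 260² / (0.075 × 45011) = 67600 / 3375.8 ≈ 20.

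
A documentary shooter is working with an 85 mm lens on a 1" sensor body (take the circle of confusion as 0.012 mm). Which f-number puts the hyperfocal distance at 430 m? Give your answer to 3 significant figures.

f/1.40

Rearrange H = f²/(N·c) + f for N: N = f² / ((H − f)·c).
N = 85² / ((430000 − 85) × 0.012) = 7225 / 5159 ≈ 1.40.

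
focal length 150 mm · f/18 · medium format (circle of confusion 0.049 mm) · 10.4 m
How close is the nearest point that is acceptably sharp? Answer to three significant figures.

Hyperfocal distance H = f²/(N·c) + f = 150²/(18 × 0.049) + 150 = 22500/0.882 + 150 ≈ 25660.2 mm ≈ 25.66 m.
Near limit Dn = s·(H − f)/(H + s − 2f) = 10400 × (25660.2 − 150) / (25660.2 + 10400 − 2 × 150) = 10400 × 25510.2 / 35760.2 ≈ 7419.0 mm ≈ 7.42 m.

7.42 m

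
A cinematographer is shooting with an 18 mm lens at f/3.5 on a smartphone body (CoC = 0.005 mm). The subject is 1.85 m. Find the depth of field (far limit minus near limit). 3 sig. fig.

Hyperfocal distance H = f²/(N·c) + f = 18²/(3.5 × 0.005) + 18 = 324/0.0175 + 18 ≈ 18532.3 mm ≈ 18.53 m.
Near limit Dn = s·(H − f)/(H + s − 2f) = 1850 × (18532.3 − 18) / (18532.3 + 1850 − 2 × 18) = 1850 × 18514.3 / 20346.3 ≈ 1683.42 mm.
Far limit Df = s·(H − f)/(H − s) = 1850 × (18532.3 − 18) / (18532.3 − 1850) = 1850 × 18514.3 / 16682.3 ≈ 2053.16 mm.
Depth of field = Df − Dn = 2053.16 − 1683.42 ≈ 369.74 mm.

370 mm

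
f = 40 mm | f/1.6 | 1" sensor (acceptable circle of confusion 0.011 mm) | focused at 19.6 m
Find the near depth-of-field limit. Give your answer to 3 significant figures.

16.1 m

Hyperfocal distance H = f²/(N·c) + f = 40²/(1.6 × 0.011) + 40 = 1600/0.0176 + 40 ≈ 90949.1 mm ≈ 90.95 m.
Near limit Dn = s·(H − f)/(H + s − 2f) = 19600 × (90949.1 − 40) / (90949.1 + 19600 − 2 × 40) = 19600 × 90909.1 / 110469.1 ≈ 16130 mm ≈ 16.1 m.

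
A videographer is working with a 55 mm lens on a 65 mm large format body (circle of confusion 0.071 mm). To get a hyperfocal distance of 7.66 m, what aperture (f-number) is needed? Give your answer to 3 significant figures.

f/5.60

Rearrange H = f²/(N·c) + f for N: N = f² / ((H − f)·c).
N = 55² / ((7660 − 55) × 0.071) = 3025 / 540.0 ≈ 5.60.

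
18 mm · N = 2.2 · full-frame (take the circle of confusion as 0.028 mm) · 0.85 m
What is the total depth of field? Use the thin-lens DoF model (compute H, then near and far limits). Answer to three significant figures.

Hyperfocal distance H = f²/(N·c) + f = 18²/(2.2 × 0.028) + 18 = 324/0.0616 + 18 ≈ 5277.7 mm ≈ 5.278 m.
Near limit Dn = s·(H − f)/(H + s − 2f) = 850 × (5277.7 − 18) / (5277.7 + 850 − 2 × 18) = 850 × 5259.7 / 6091.7 ≈ 733.91 mm.
Far limit Df = s·(H − f)/(H − s) = 850 × (5277.7 − 18) / (5277.7 − 850) = 850 × 5259.7 / 4427.7 ≈ 1009.72 mm.
Depth of field = Df − Dn = 1009.72 − 733.91 ≈ 275.81 mm.

276 mm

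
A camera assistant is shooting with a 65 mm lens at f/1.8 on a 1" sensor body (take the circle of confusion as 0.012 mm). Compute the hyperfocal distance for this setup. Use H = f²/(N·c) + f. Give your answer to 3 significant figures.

Hyperfocal distance H = f²/(N·c) + f = 65²/(1.8 × 0.012) + 65 = 4225/0.0216 + 65 ≈ 195666.9 mm ≈ 196 m.

196 m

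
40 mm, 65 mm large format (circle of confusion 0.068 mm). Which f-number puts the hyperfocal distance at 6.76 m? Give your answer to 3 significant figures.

Rearrange H = f²/(N·c) + f for N: N = f² / ((H − f)·c).
N = 40² / ((6760 − 40) × 0.068) = 1600 / 457.0 ≈ 3.50.

f/3.50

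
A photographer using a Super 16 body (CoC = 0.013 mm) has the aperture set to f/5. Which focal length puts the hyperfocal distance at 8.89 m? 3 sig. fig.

From H = f²/(N·c) + f, with f ≪ H: f ≈ √(H·N·c) = √(8890 × 5 × 0.013) = √577.85 ≈ 24.04 mm.
The +f correction barely moves this — solving exactly, f² + N·c·f − N·c·H = 0 ⇒ f = (−N·c + √((N·c)² + 4·N·c·H))/2 = (−0.065 + √2311.4)/2 ≈ 24.006 mm, so f ≈ 24.0 mm.

24.0 mm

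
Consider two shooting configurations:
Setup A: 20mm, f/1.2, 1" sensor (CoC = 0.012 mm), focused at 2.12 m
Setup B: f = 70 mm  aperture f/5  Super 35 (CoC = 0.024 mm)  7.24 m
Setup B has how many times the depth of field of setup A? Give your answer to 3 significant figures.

8.14

Setup A: H = 20²/(1.2×0.012) + 20 ≈ 27797.8 mm; DoF = Df − Dn = 2293.38 − 1970.99 ≈ 322.39 mm.
Setup B: H = 70²/(5×0.024) + 70 ≈ 40903.3 mm; DoF = Df − Dn = 8782.1 − 6158.6 ≈ 2623.5 mm.
Ratio = 2623.5 / 322.39 ≈ 8.14.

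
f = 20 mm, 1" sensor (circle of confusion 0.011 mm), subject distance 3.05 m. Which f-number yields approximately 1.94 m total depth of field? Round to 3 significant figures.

f/3.49

Write h = H − f = f²/(N·c). The thin-lens limits are Dn = s·h/(h + (s−f)) and Df = s·h/(h − (s−f)), so DoF = Df − Dn = 2·s·(s−f)·h / (h² − (s−f)²).
That is a quadratic in h: DoF·h² − 2·s·(s−f)·h − DoF·(s−f)² = 0 ⇒ h = (s−f)·(s + √(s² + DoF²)) / DoF = 3030 × (3050 + √(3050² + 1940²)) / 1940 = 3030 × (3050 + 3614.71) / 1940 ≈ 10409 mm.
Then N = f²/(c·h) = 20² / (0.011 × 10409) = 400 / 114.50 ≈ 3.49.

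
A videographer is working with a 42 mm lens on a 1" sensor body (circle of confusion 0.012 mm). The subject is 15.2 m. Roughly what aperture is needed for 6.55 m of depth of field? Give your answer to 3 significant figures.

Write h = H − f = f²/(N·c). The thin-lens limits are Dn = s·h/(h + (s−f)) and Df = s·h/(h − (s−f)), so DoF = Df − Dn = 2·s·(s−f)·h / (h² − (s−f)²).
That is a quadratic in h: DoF·h² − 2·s·(s−f)·h − DoF·(s−f)² = 0 ⇒ h = (s−f)·(s + √(s² + DoF²)) / DoF = 15158 × (15200 + √(15200² + 6550²)) / 6550 = 15158 × (15200 + 16551.2) / 6550 ≈ 73479 mm.
Then N = f²/(c·h) = 42² / (0.012 × 73479) = 1764 / 881.74 ≈ 2.00.

f/2.00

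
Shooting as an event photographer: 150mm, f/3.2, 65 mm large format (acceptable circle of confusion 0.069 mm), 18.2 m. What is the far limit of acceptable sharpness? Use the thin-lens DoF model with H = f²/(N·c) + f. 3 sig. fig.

22.1 m

Hyperfocal distance H = f²/(N·c) + f = 150²/(3.2 × 0.069) + 150 = 22500/0.2208 + 150 ≈ 102052.2 mm ≈ 102.1 m.
Far limit Df = s·(H − f)/(H − s) = 18200 × (102052.2 − 150) / (102052.2 − 18200) = 18200 × 101902.2 / 83852.2 ≈ 22118 mm ≈ 22.1 m.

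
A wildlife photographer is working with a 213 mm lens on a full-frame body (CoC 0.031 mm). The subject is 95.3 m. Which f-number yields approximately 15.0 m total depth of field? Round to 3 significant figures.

f/1.20

Write h = H − f = f²/(N·c). The thin-lens limits are Dn = s·h/(h + (s−f)) and Df = s·h/(h − (s−f)), so DoF = Df − Dn = 2·s·(s−f)·h / (h² − (s−f)²).
That is a quadratic in h: DoF·h² − 2·s·(s−f)·h − DoF·(s−f)² = 0 ⇒ h = (s−f)·(s + √(s² + DoF²)) / DoF = 95087 × (95300 + √(95300² + 15000²)) / 15000 = 95087 × (95300 + 96473.3) / 15000 ≈ 1215676 mm.
Then N = f²/(c·h) = 213² / (0.031 × 1215676) = 45369 / 37686 ≈ 1.20.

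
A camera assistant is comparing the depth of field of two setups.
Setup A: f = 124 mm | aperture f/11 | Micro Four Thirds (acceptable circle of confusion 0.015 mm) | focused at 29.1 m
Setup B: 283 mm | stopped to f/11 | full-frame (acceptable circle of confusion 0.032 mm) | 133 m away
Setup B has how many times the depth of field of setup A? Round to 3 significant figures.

11.7

Setup A: H = 124²/(11×0.015) + 124 ≈ 93311.9 mm; DoF = Df − Dn = 42232 − 22198 ≈ 20034 mm.
Setup B: H = 283²/(11×0.032) + 283 ≈ 227808.6 mm; DoF = Df − Dn = 319179 − 84001 ≈ 235178 mm.
Ratio = 235178 / 20034 ≈ 11.7.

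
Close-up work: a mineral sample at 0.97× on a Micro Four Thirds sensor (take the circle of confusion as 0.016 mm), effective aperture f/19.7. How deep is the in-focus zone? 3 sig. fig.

0.670 mm

At magnification m, DoF ≈ 2·N_eff·c/m² = 2 × 19.7 × 0.016 / 0.97² = 0.6304 / 0.9409 ≈ 0.67 mm.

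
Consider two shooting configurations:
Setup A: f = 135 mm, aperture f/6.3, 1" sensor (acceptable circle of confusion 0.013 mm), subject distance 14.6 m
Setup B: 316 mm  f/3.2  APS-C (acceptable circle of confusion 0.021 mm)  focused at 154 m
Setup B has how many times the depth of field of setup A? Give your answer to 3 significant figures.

Setup A: H = 135²/(6.3×0.013) + 135 ≈ 222662.5 mm; DoF = Df − Dn = 15615.0 − 13708.9 ≈ 1906.1 mm.
Setup B: H = 316²/(3.2×0.021) + 316 ≈ 1486268.4 mm; DoF = Df − Dn = 171765 − 139565 ≈ 32200 mm.
Ratio = 32200 / 1906.1 ≈ 16.9.

16.9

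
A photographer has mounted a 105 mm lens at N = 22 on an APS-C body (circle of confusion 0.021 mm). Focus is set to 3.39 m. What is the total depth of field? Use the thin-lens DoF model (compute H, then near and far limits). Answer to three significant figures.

Hyperfocal distance H = f²/(N·c) + f = 105²/(22 × 0.021) + 105 = 11025/0.462 + 105 ≈ 23968.6 mm ≈ 23.97 m.
Near limit Dn = s·(H − f)/(H + s − 2f) = 3390 × (23968.6 − 105) / (23968.6 + 3390 − 2 × 105) = 3390 × 23863.6 / 27148.6 ≈ 2979.81 mm.
Far limit Df = s·(H − f)/(H − s) = 3390 × (23968.6 − 105) / (23968.6 − 3390) = 3390 × 23863.6 / 20578.6 ≈ 3931.15 mm.
Depth of field = Df − Dn = 3931.15 − 2979.81 ≈ 951.34 mm ≈ 0.951 m.

0.951 m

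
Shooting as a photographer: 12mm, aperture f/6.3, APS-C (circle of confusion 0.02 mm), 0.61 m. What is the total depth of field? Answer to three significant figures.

Hyperfocal distance H = f²/(N·c) + f = 12²/(6.3 × 0.02) + 12 = 144/0.126 + 12 ≈ 1154.9 mm ≈ 1.155 m.
Near limit Dn = s·(H − f)/(H + s − 2f) = 610 × (1154.9 − 12) / (1154.9 + 610 − 2 × 12) = 610 × 1142.9 / 1740.9 ≈ 400.46 mm.
Far limit Df = s·(H − f)/(H − s) = 610 × (1154.9 − 12) / (1154.9 − 610) = 610 × 1142.9 / 544.9 ≈ 1279.50 mm.
Depth of field = Df − Dn = 1279.50 − 400.46 ≈ 879.04 mm ≈ 0.879 m.

0.879 m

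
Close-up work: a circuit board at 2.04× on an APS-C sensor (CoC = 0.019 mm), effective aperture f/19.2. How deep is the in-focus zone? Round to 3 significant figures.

At magnification m, DoF ≈ 2·N_eff·c/m² = 2 × 19.2 × 0.019 / 2.04² = 0.7296 / 4.162 ≈ 0.175 mm.

0.175 mm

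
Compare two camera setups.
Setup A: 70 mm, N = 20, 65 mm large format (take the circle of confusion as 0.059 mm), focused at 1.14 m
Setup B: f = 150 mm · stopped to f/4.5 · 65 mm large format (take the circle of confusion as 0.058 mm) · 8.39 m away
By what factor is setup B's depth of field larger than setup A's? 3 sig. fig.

Setup A: H = 70²/(20×0.059) + 70 ≈ 4222.5 mm; DoF = Df − Dn = 1535.71 − 906.44 ≈ 629.27 mm.
Setup B: H = 150²/(4.5×0.058) + 150 ≈ 86356.9 mm; DoF = Df − Dn = 9276.7 − 7658.0 ≈ 1618.7 mm.
Ratio = 1618.7 / 629.27 ≈ 2.57.

2.57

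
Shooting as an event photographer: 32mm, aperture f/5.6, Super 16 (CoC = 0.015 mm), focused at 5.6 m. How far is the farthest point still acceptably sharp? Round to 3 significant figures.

Hyperfocal distance H = f²/(N·c) + f = 32²/(5.6 × 0.015) + 32 = 1024/0.084 + 32 ≈ 12222.5 mm ≈ 12.22 m.
Far limit Df = s·(H − f)/(H − s) = 5600 × (12222.5 − 32) / (12222.5 − 5600) = 5600 × 12190.5 / 6622.5 ≈ 10308 mm ≈ 10.3 m.

10.3 m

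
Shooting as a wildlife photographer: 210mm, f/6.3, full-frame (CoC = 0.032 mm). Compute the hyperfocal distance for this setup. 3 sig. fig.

219 m

Hyperfocal distance H = f²/(N·c) + f = 210²/(6.3 × 0.032) + 210 = 44100/0.2016 + 210 ≈ 218960.0 mm ≈ 219 m.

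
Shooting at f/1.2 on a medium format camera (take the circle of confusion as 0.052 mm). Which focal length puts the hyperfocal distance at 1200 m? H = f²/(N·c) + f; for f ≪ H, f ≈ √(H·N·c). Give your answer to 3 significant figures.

274 mm

From H = f²/(N·c) + f, with f ≪ H: f ≈ √(H·N·c) = √(1200000 × 1.2 × 0.052) = √74880 ≈ 273.6 mm.
The +f correction barely moves this — solving exactly, f² + N·c·f − N·c·H = 0 ⇒ f = (−N·c + √((N·c)² + 4·N·c·H))/2 = (−0.0624 + √299520)/2 ≈ 273.61 mm, so f ≈ 274 mm.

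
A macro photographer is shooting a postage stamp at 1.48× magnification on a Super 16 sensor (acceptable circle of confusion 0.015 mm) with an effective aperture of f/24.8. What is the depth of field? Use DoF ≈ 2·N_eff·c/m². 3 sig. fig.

0.340 mm

At magnification m, DoF ≈ 2·N_eff·c/m² = 2 × 24.8 × 0.015 / 1.48² = 0.744 / 2.19 ≈ 0.34 mm.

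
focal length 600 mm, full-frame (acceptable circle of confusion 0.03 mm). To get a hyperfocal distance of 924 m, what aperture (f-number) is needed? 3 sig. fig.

Rearrange H = f²/(N·c) + f for N: N = f² / ((H − f)·c).
N = 600² / ((924000 − 600) × 0.03) = 360000 / 27702 ≈ 13.

f/13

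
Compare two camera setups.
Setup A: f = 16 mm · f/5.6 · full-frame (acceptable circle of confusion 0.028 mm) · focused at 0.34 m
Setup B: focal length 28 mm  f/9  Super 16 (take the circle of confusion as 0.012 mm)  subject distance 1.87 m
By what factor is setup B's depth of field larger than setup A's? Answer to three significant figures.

Setup A: H = 16²/(5.6×0.028) + 16 ≈ 1648.7 mm; DoF = Df − Dn = 424.18 − 283.70 ≈ 140.48 mm.
Setup B: H = 28²/(9×0.012) + 28 ≈ 7287.3 mm; DoF = Df − Dn = 2505.8 − 1491.5 ≈ 1014.3 mm.
Ratio = 1014.3 / 140.48 ≈ 7.22.

7.22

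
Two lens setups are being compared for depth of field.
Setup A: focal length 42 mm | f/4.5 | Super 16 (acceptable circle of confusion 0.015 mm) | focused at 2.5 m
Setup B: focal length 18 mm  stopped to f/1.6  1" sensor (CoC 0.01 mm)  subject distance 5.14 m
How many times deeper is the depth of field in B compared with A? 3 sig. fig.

Setup A: H = 42²/(4.5×0.015) + 42 ≈ 26175.3 mm; DoF = Df − Dn = 2759.55 − 2285.07 ≈ 474.48 mm.
Setup B: H = 18²/(1.6×0.01) + 18 ≈ 20268.0 mm; DoF = Df − Dn = 6880.3 − 4102.4 ≈ 2777.9 mm.
Ratio = 2777.9 / 474.48 ≈ 5.85.

5.85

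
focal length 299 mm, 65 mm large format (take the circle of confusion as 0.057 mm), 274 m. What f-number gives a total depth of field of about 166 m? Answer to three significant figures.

Write h = H − f = f²/(N·c). The thin-lens limits are Dn = s·h/(h + (s−f)) and Df = s·h/(h − (s−f)), so DoF = Df − Dn = 2·s·(s−f)·h / (h² − (s−f)²).
That is a quadratic in h: DoF·h² − 2·s·(s−f)·h − DoF·(s−f)² = 0 ⇒ h = (s−f)·(s + √(s² + DoF²)) / DoF = 273701 × (274000 + √(274000² + 166000²)) / 166000 = 273701 × (274000 + 320362) / 166000 ≈ 979985 mm.
Then N = f²/(c·h) = 299² / (0.057 × 979985) = 89401 / 55859 ≈ 1.60.

f/1.60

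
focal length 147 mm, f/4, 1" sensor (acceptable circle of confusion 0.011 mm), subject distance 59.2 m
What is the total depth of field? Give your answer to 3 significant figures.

14.4 m

Hyperfocal distance H = f²/(N·c) + f = 147²/(4 × 0.011) + 147 = 21609/0.044 + 147 ≈ 491260.6 mm ≈ 491.3 m.
Near limit Dn = s·(H − f)/(H + s − 2f) = 59200 × (491260.6 − 147) / (491260.6 + 59200 − 2 × 147) = 59200 × 491113.6 / 550166.6 ≈ 52846 mm.
Far limit Df = s·(H − f)/(H − s) = 59200 × (491260.6 − 147) / (491260.6 − 59200) = 59200 × 491113.6 / 432060.6 ≈ 67291 mm.
Depth of field = Df − Dn = 67291 − 52846 ≈ 14445 mm ≈ 14.4 m.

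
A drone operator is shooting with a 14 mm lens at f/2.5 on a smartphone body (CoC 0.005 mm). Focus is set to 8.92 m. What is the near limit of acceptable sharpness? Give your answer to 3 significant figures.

Hyperfocal distance H = f²/(N·c) + f = 14²/(2.5 × 0.005) + 14 = 196/0.0125 + 14 ≈ 15694.0 mm ≈ 15.69 m.
Near limit Dn = s·(H − f)/(H + s − 2f) = 8920 × (15694.0 − 14) / (15694.0 + 8920 − 2 × 14) = 8920 × 15680.0 / 24586.0 ≈ 5688.8 mm ≈ 5.69 m.

5.69 m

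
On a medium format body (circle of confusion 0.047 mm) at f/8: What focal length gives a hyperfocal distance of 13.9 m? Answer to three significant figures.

From H = f²/(N·c) + f, with f ≪ H: f ≈ √(H·N·c) = √(13900 × 8 × 0.047) = √5226.4 ≈ 72.29 mm.
Exact: f² + N·c·f − N·c·H = 0 ⇒ f = (−N·c + √((N·c)² + 4·N·c·H))/2 = (−0.376 + √20906)/2 ≈ 72.106 mm ≈ 72.1 mm.

72.1 mm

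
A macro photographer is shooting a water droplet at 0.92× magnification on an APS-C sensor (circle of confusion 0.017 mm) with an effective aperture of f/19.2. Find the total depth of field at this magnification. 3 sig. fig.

At magnification m, DoF ≈ 2·N_eff·c/m² = 2 × 19.2 × 0.017 / 0.92² = 0.6528 / 0.8464 ≈ 0.771 mm.

0.771 mm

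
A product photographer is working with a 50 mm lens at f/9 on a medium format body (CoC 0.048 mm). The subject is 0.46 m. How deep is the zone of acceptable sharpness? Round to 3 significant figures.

Hyperfocal distance H = f²/(N·c) + f = 50²/(9 × 0.048) + 50 = 2500/0.432 + 50 ≈ 5837.0 mm ≈ 5.837 m.
Near limit Dn = s·(H − f)/(H + s − 2f) = 460 × (5837.0 − 50) / (5837.0 + 460 − 2 × 50) = 460 × 5787.0 / 6197.0 ≈ 429.566 mm.
Far limit Df = s·(H − f)/(H − s) = 460 × (5837.0 − 50) / (5837.0 − 460) = 460 × 5787.0 / 5377.0 ≈ 495.075 mm.
Depth of field = Df − Dn = 495.075 − 429.566 ≈ 65.509 mm.

65.5 mm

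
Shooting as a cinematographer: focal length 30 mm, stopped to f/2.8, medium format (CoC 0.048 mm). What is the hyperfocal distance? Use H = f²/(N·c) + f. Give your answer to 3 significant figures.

6.73 m

Hyperfocal distance H = f²/(N·c) + f = 30²/(2.8 × 0.048) + 30 = 900/0.1344 + 30 ≈ 6726.4 mm ≈ 6.73 m.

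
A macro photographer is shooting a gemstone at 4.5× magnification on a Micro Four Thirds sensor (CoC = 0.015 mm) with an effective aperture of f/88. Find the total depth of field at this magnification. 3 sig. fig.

0.130 mm

At magnification m, DoF ≈ 2·N_eff·c/m² = 2 × 88 × 0.015 / 4.5² = 2.64 / 20.25 ≈ 0.13 mm.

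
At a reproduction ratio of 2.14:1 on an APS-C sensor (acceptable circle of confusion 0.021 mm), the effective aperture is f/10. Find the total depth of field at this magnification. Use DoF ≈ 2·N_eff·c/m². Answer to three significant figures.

0.0917 mm

At magnification m, DoF ≈ 2·N_eff·c/m² = 2 × 10 × 0.021 / 2.14² = 0.42 / 4.58 ≈ 0.0917 mm.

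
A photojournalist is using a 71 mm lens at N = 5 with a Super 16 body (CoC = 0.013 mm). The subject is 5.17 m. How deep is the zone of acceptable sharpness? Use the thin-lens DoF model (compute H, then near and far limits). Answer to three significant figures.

0.683 m

Hyperfocal distance H = f²/(N·c) + f = 71²/(5 × 0.013) + 71 = 5041/0.065 + 71 ≈ 77624.8 mm ≈ 77.62 m.
Near limit Dn = s·(H − f)/(H + s − 2f) = 5170 × (77624.8 − 71) / (77624.8 + 5170 − 2 × 71) = 5170 × 77553.8 / 82652.8 ≈ 4851.05 mm.
Far limit Df = s·(H − f)/(H − s) = 5170 × (77624.8 − 71) / (77624.8 − 5170) = 5170 × 77553.8 / 72454.8 ≈ 5533.84 mm.
Depth of field = Df − Dn = 5533.84 − 4851.05 ≈ 682.79 mm ≈ 0.683 m.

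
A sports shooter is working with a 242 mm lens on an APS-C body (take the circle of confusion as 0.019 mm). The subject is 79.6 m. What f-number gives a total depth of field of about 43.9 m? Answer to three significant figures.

Write h = H − f = f²/(N·c). The thin-lens limits are Dn = s·h/(h + (s−f)) and Df = s·h/(h − (s−f)), so DoF = Df − Dn = 2·s·(s−f)·h / (h² − (s−f)²).
That is a quadratic in h: DoF·h² − 2·s·(s−f)·h − DoF·(s−f)² = 0 ⇒ h = (s−f)·(s + √(s² + DoF²)) / DoF = 79358 × (79600 + √(79600² + 43900²)) / 43900 = 79358 × (79600 + 90903.1) / 43900 ≈ 308218 mm.
Then N = f²/(c·h) = 242² / (0.019 × 308218) = 58564 / 5856.1 ≈ 10.

f/10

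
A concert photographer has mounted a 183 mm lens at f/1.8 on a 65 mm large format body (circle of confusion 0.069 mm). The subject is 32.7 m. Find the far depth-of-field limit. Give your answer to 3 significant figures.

37.2 m

Hyperfocal distance H = f²/(N·c) + f = 183²/(1.8 × 0.069) + 183 = 33489/0.1242 + 183 ≈ 269820.7 mm ≈ 269.8 m.
Far limit Df = s·(H − f)/(H − s) = 32700 × (269820.7 − 183) / (269820.7 − 32700) = 32700 × 269637.7 / 237120.7 ≈ 37184 mm ≈ 37.2 m.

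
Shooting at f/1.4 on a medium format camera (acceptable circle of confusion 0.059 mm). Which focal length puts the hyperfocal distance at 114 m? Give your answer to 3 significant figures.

97.0 mm

From H = f²/(N·c) + f, with f ≪ H: f ≈ √(H·N·c) = √(114000 × 1.4 × 0.059) = √9416.4 ≈ 97.04 mm.
The +f correction barely moves this — solving exactly, f² + N·c·f − N·c·H = 0 ⇒ f = (−N·c + √((N·c)² + 4·N·c·H))/2 = (−0.0826 + √37666)/2 ≈ 96.997 mm, so f ≈ 97.0 mm.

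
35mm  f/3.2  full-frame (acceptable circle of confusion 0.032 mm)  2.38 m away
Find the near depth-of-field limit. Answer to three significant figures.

1.99 m

Hyperfocal distance H = f²/(N·c) + f = 35²/(3.2 × 0.032) + 35 = 1225/0.1024 + 35 ≈ 11997.9 mm ≈ 12.00 m.
Near limit Dn = s·(H − f)/(H + s − 2f) = 2380 × (11997.9 − 35) / (11997.9 + 2380 − 2 × 35) = 2380 × 11962.9 / 14307.9 ≈ 1989.9 mm ≈ 1.99 m.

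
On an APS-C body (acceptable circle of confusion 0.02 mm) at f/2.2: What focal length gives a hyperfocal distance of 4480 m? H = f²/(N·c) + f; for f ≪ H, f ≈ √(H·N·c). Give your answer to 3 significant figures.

From H = f²/(N·c) + f, with f ≪ H: f ≈ √(H·N·c) = √(4480000 × 2.2 × 0.02) = √197120 ≈ 444.0 mm.
The +f correction barely moves this — solving exactly, f² + N·c·f − N·c·H = 0 ⇒ f = (−N·c + √((N·c)² + 4·N·c·H))/2 = (−0.044 + √788480)/2 ≈ 443.96 mm, so f ≈ 444 mm.

444 mm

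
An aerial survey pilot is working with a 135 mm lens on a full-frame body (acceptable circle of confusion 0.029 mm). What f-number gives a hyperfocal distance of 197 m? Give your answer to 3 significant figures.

f/3.19

Rearrange H = f²/(N·c) + f for N: N = f² / ((H − f)·c).
N = 135² / ((197000 − 135) × 0.029) = 18225 / 5709 ≈ 3.19.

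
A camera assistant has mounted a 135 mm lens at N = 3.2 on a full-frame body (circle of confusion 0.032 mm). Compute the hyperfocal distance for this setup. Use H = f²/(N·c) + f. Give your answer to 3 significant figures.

178 m

Hyperfocal distance H = f²/(N·c) + f = 135²/(3.2 × 0.032) + 135 = 18225/0.1024 + 135 ≈ 178113.5 mm ≈ 178 m.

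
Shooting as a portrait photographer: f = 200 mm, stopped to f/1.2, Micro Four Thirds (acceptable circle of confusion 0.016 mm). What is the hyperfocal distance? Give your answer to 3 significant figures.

2080 m

Hyperfocal distance H = f²/(N·c) + f = 200²/(1.2 × 0.016) + 200 = 40000/0.0192 + 200 ≈ 2083533.3 mm ≈ 2080 m.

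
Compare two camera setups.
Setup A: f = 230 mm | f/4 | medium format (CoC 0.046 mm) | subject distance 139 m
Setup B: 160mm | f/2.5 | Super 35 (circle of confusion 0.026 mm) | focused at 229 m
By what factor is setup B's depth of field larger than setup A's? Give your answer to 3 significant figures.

Setup A: H = 230²/(4×0.046) + 230 ≈ 287730.0 mm; DoF = Df − Dn = 268692 − 93749 ≈ 174943 mm.
Setup B: H = 160²/(2.5×0.026) + 160 ≈ 394006.2 mm; DoF = Df − Dn = 546590 − 144841 ≈ 401749 mm.
Ratio = 401749 / 174943 ≈ 2.30.

2.30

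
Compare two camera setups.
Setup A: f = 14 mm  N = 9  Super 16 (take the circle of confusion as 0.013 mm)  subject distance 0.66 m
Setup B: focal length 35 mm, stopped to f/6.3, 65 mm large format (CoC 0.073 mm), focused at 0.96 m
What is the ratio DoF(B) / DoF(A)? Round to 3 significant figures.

1.27

Setup A: H = 14²/(9×0.013) + 14 ≈ 1689.2 mm; DoF = Df − Dn = 1074.26 − 476.32 ≈ 597.94 mm.
Setup B: H = 35²/(6.3×0.073) + 35 ≈ 2698.6 mm; DoF = Df − Dn = 1470.75 − 712.55 ≈ 758.20 mm.
Ratio = 758.20 / 597.94 ≈ 1.27.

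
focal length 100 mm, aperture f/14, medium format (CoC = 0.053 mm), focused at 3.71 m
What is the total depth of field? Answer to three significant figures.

Hyperfocal distance H = f²/(N·c) + f = 100²/(14 × 0.053) + 100 = 10000/0.742 + 100 ≈ 13577.1 mm ≈ 13.58 m.
Near limit Dn = s·(H − f)/(H + s − 2f) = 3710 × (13577.1 − 100) / (13577.1 + 3710 − 2 × 100) = 3710 × 13477.1 / 17087.1 ≈ 2926.2 mm.
Far limit Df = s·(H − f)/(H − s) = 3710 × (13577.1 − 100) / (13577.1 − 3710) = 3710 × 13477.1 / 9867.1 ≈ 5067.4 mm.
Depth of field = Df − Dn = 5067.4 − 2926.2 ≈ 2141.2 mm ≈ 2.14 m.

2.14 m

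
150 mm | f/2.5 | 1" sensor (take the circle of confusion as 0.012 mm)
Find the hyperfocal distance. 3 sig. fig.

Hyperfocal distance H = f²/(N·c) + f = 150²/(2.5 × 0.012) + 150 = 22500/0.03 + 150 ≈ 750150.0 mm ≈ 750 m.

750 m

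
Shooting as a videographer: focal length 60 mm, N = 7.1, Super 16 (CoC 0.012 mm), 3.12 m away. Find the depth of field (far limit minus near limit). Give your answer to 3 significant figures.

454 mm

Hyperfocal distance H = f²/(N·c) + f = 60²/(7.1 × 0.012) + 60 = 3600/0.0852 + 60 ≈ 42313.5 mm ≈ 42.31 m.
Near limit Dn = s·(H − f)/(H + s − 2f) = 3120 × (42313.5 − 60) / (42313.5 + 3120 − 2 × 60) = 3120 × 42253.5 / 45313.5 ≈ 2909.31 mm.
Far limit Df = s·(H − f)/(H − s) = 3120 × (42313.5 − 60) / (42313.5 − 3120) = 3120 × 42253.5 / 39193.5 ≈ 3363.59 mm.
Depth of field = Df − Dn = 3363.59 − 2909.31 ≈ 454.28 mm.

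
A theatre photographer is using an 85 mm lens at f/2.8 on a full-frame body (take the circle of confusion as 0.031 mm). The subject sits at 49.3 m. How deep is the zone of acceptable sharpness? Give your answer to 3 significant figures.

Hyperfocal distance H = f²/(N·c) + f = 85²/(2.8 × 0.031) + 85 = 7225/0.0868 + 85 ≈ 83322.3 mm ≈ 83.32 m.
Near limit Dn = s·(H − f)/(H + s − 2f) = 49300 × (83322.3 − 85) / (83322.3 + 49300 − 2 × 85) = 49300 × 83237.3 / 132452.3 ≈ 30982 mm.
Far limit Df = s·(H − f)/(H − s) = 49300 × (83322.3 − 85) / (83322.3 − 49300) = 49300 × 83237.3 / 34022.3 ≈ 120615 mm.
Depth of field = Df − Dn = 120615 − 30982 ≈ 89633 mm ≈ 89.6 m.

89.6 m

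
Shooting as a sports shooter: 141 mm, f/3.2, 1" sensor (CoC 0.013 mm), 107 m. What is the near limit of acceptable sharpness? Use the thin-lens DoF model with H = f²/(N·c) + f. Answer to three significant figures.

87.4 m

Hyperfocal distance H = f²/(N·c) + f = 141²/(3.2 × 0.013) + 141 = 19881/0.0416 + 141 ≈ 478049.7 mm ≈ 478.0 m.
Near limit Dn = s·(H − f)/(H + s − 2f) = 107000 × (478049.7 − 141) / (478049.7 + 107000 − 2 × 141) = 107000 × 477908.7 / 584767.7 ≈ 87447 mm ≈ 87.4 m.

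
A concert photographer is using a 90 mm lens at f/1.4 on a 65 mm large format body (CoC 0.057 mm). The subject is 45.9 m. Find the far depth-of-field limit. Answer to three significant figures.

Hyperfocal distance H = f²/(N·c) + f = 90²/(1.4 × 0.057) + 90 = 8100/0.0798 + 90 ≈ 101593.8 mm ≈ 101.6 m.
Far limit Df = s·(H − f)/(H − s) = 45900 × (101593.8 − 90) / (101593.8 − 45900) = 45900 × 101503.8 / 55693.8 ≈ 83654 mm ≈ 83.7 m.

83.7 m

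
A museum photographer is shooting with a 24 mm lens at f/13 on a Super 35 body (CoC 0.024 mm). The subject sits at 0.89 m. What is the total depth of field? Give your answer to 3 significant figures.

Hyperfocal distance H = f²/(N·c) + f = 24²/(13 × 0.024) + 24 = 576/0.312 + 24 ≈ 1870.2 mm ≈ 1.870 m.
Near limit Dn = s·(H − f)/(H + s − 2f) = 890 × (1870.2 − 24) / (1870.2 + 890 − 2 × 24) = 890 × 1846.2 / 2712.2 ≈ 605.8 mm.
Far limit Df = s·(H − f)/(H − s) = 890 × (1870.2 − 24) / (1870.2 − 890) = 890 × 1846.2 / 980.2 ≈ 1676.3 mm.
Depth of field = Df − Dn = 1676.3 − 605.8 ≈ 1070.5 mm ≈ 1.07 m.

1.07 m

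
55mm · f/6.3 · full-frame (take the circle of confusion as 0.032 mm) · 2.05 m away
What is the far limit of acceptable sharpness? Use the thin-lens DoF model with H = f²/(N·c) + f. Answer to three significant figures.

Hyperfocal distance H = f²/(N·c) + f = 55²/(6.3 × 0.032) + 55 = 3025/0.2016 + 55 ≈ 15060.0 mm ≈ 15.06 m.
Far limit Df = s·(H − f)/(H − s) = 2050 × (15060.0 − 55) / (15060.0 − 2050) = 2050 × 15005.0 / 13010.0 ≈ 2364.4 mm ≈ 2.36 m.

2.36 m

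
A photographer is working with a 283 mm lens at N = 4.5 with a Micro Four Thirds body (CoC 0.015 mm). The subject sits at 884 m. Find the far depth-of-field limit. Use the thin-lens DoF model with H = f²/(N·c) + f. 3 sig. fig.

Hyperfocal distance H = f²/(N·c) + f = 283²/(4.5 × 0.015) + 283 = 80089/0.0675 + 283 ≈ 1186786.7 mm ≈ 1187 m.
Far limit Df = s·(H − f)/(H − s) = 884000 × (1186786.7 − 283) / (1186786.7 − 884000) = 884000 × 1186503.7 / 302786.7 ≈ 3464053 mm ≈ 3460 m.

3460 m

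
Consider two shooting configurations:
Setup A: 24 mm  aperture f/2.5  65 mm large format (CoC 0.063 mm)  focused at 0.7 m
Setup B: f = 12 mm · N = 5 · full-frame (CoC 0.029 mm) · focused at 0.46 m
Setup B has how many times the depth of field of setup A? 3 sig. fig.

1.94

Setup A: H = 24²/(2.5×0.063) + 24 ≈ 3681.1 mm; DoF = Df − Dn = 858.73 − 590.80 ≈ 267.93 mm.
Setup B: H = 12²/(5×0.029) + 12 ≈ 1005.1 mm; DoF = Df − Dn = 838.06 − 317.00 ≈ 521.06 mm.
Ratio = 521.06 / 267.93 ≈ 1.94.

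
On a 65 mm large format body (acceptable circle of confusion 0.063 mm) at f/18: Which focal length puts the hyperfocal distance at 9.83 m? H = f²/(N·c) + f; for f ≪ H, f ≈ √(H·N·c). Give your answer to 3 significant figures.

105 mm

From H = f²/(N·c) + f, with f ≪ H: f ≈ √(H·N·c) = √(9830 × 18 × 0.063) = √11147 ≈ 105.6 mm.
Exact: f² + N·c·f − N·c·H = 0 ⇒ f = (−N·c + √((N·c)² + 4·N·c·H))/2 = (−1.134 + √44590)/2 ≈ 105.01 mm ≈ 105 mm.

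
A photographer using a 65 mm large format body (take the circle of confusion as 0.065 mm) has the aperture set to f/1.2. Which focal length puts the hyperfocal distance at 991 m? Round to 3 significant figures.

278 mm

From H = f²/(N·c) + f, with f ≪ H: f ≈ √(H·N·c) = √(991000 × 1.2 × 0.065) = √77298 ≈ 278.0 mm.
The +f correction barely moves this — solving exactly, f² + N·c·f − N·c·H = 0 ⇒ f = (−N·c + √((N·c)² + 4·N·c·H))/2 = (−0.078 + √309192)/2 ≈ 277.99 mm, so f ≈ 278 mm.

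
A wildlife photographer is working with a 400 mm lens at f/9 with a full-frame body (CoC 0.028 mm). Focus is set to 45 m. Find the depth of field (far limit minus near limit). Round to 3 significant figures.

6.35 m

Hyperfocal distance H = f²/(N·c) + f = 400²/(9 × 0.028) + 400 = 160000/0.252 + 400 ≈ 635320.6 mm ≈ 635.3 m.
Near limit Dn = s·(H − f)/(H + s − 2f) = 45000 × (635320.6 − 400) / (635320.6 + 45000 − 2 × 400) = 45000 × 634920.6 / 679520.6 ≈ 42046.4 mm.
Far limit Df = s·(H − f)/(H − s) = 45000 × (635320.6 − 400) / (635320.6 − 45000) = 45000 × 634920.6 / 590320.6 ≈ 48399.8 mm.
Depth of field = Df − Dn = 48399.8 − 42046.4 ≈ 6353.4 mm ≈ 6.35 m.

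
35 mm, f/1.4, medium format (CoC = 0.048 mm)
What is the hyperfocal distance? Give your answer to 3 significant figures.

18.3 m

Hyperfocal distance H = f²/(N·c) + f = 35²/(1.4 × 0.048) + 35 = 1225/0.0672 + 35 ≈ 18264.2 mm ≈ 18.3 m.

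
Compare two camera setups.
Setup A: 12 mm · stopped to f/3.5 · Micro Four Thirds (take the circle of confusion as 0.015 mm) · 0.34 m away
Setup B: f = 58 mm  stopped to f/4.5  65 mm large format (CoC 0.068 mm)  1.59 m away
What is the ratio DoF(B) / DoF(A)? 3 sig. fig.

Setup A: H = 12²/(3.5×0.015) + 12 ≈ 2754.9 mm; DoF = Df − Dn = 386.181 − 303.684 ≈ 82.497 mm.
Setup B: H = 58²/(4.5×0.068) + 58 ≈ 11051.5 mm; DoF = Df − Dn = 1847.45 − 1395.53 ≈ 451.92 mm.
Ratio = 451.92 / 82.497 ≈ 5.48.

5.48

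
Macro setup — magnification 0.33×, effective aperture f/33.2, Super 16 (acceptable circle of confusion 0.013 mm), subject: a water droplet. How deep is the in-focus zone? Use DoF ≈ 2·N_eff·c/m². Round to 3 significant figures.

7.93 mm

At magnification m, DoF ≈ 2·N_eff·c/m² = 2 × 33.2 × 0.013 / 0.33² = 0.8632 / 0.1089 ≈ 7.93 mm.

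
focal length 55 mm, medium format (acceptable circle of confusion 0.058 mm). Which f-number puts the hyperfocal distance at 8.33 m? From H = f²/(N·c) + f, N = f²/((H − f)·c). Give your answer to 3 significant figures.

Rearrange H = f²/(N·c) + f for N: N = f² / ((H − f)·c).
N = 55² / ((8330 − 55) × 0.058) = 3025 / 480.0 ≈ 6.30.

f/6.30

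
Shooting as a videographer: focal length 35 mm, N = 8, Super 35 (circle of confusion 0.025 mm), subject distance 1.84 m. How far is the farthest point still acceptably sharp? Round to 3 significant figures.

2.61 m

Hyperfocal distance H = f²/(N·c) + f = 35²/(8 × 0.025) + 35 = 1225/0.2 + 35 ≈ 6160.0 mm ≈ 6.160 m.
Far limit Df = s·(H − f)/(H − s) = 1840 × (6160.0 − 35) / (6160.0 − 1840) = 1840 × 6125.0 / 4320.0 ≈ 2608.8 mm ≈ 2.61 m.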